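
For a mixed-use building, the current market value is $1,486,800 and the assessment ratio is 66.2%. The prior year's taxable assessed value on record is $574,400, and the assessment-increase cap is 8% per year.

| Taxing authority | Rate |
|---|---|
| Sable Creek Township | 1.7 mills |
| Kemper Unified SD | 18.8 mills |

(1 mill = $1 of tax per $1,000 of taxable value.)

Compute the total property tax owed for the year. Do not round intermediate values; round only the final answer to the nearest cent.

Uncapped assessed value = $1,486,800 × 0.662 = $984,261.6
Cap limit = $574,400 × 1.08 = $620,352
Taxable assessed value = min($984,261.6, $620,352) = $620,352 (cap binds)
Sable Creek Township: $620,352 × 0.0017 = $1,054.5984
Kemper Unified SD: $620,352 × 0.0188 = $11,662.6176
Total = $12,717.216

$12,717.22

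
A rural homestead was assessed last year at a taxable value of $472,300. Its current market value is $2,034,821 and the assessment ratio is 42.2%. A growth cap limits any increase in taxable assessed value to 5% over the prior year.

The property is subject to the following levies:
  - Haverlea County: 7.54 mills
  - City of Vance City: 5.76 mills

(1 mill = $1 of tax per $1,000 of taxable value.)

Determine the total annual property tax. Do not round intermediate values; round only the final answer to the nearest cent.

Uncapped assessed value = $2,034,821 × 0.422 = $858,694.462
Cap limit = $472,300 × 1.05 = $495,915
Taxable assessed value = min($858,694.462, $495,915) = $495,915 (cap binds)
Haverlea County: $495,915 × 0.00754 = $3,739.1991
City of Vance City: $495,915 × 0.00576 = $2,856.4704
Total = $6,595.6695

$6,595.67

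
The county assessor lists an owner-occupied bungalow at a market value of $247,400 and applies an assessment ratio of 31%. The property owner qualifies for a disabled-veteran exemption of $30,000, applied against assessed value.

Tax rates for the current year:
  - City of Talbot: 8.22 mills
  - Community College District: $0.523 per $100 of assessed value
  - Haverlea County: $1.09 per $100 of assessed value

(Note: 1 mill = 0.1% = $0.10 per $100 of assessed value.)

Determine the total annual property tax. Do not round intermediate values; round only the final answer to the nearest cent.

Assessed value = $247,400 × 0.31 = $76,694
Taxable value = $76,694 − $30,000 = $46,694
City of Talbot: $46,694 × 0.00822 = $383.82468
Community College District: $46,694 × 0.00523 = $244.20962
Haverlea County: $46,694 × 0.0109 = $508.9646
Total = $1,136.9989

$1,137.00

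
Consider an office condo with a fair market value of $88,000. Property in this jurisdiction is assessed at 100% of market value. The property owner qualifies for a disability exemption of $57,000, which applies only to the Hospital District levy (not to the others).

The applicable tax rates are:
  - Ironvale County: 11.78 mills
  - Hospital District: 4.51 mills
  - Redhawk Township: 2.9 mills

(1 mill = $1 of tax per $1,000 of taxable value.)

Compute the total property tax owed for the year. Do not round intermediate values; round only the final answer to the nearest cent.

$1,431.65

Assessed value = $88,000 × 1 = $88,000
Ironvale County: $88,000 × 0.01178 = $1,036.64
Hospital District: ($88,000 − $57,000) × 0.00451 = $31,000 × 0.00451 = $139.81
Redhawk Township: $88,000 × 0.0029 = $255.2
Total = $1,431.65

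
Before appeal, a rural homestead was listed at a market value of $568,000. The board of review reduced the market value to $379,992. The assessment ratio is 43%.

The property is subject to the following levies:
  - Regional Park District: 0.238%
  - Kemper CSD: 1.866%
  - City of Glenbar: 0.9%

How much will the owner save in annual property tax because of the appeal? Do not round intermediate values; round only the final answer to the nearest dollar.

Old assessed value = $568,000 × 0.43 = $244,240
New assessed value = $379,992 × 0.43 = $163,396.56
Combined rate = 0.00238 + 0.01866 + 0.009 = 0.03004
Old tax = $244,240 × 0.03004 = $7,336.9696
New tax = $163,396.56 × 0.03004 = $4,908.4326624
Reduction = $7,336.9696 − $4,908.4326624 = $2,428.5369376

$2,429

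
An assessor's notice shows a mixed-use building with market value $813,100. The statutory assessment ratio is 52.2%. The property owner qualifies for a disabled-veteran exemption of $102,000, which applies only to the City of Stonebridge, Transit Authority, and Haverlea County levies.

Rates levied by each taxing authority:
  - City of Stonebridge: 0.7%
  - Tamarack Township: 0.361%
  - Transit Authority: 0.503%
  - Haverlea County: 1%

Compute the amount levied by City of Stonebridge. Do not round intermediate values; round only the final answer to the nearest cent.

$2,257.07

Assessed value = $813,100 × 0.522 = $424,438.2
City of Stonebridge taxable value = $424,438.2 − $102,000 = $322,438.2
City of Stonebridge levy = $322,438.2 × 0.007 = $2,257.0674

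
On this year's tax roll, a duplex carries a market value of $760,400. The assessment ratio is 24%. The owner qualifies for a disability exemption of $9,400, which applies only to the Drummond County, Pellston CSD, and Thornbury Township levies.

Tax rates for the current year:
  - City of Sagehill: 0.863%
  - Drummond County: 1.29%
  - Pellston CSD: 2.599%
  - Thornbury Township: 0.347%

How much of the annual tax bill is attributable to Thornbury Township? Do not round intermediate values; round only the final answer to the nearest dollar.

Assessed value = $760,400 × 0.24 = $182,496
Thornbury Township taxable value = $182,496 − $9,400 = $173,096
Thornbury Township levy = $173,096 × 0.00347 = $600.64312

$601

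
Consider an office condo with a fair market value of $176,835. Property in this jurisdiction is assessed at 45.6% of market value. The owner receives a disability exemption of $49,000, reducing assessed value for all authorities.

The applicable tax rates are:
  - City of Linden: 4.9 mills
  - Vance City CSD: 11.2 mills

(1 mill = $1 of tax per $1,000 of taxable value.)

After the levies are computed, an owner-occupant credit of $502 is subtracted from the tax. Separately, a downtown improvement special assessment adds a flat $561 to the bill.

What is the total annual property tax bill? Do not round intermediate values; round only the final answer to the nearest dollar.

Assessed value = $176,835 × 0.456 = $80,636.76
Taxable value = $80,636.76 − $49,000 = $31,636.76
City of Linden: $31,636.76 × 0.0049 = $155.020124
Vance City CSD: $31,636.76 × 0.0112 = $354.331712
Levies subtotal = $509.351836
After credit = $509.351836 − $502 = $7.351836
Total = $7.351836 + $561 = $568.351836

$568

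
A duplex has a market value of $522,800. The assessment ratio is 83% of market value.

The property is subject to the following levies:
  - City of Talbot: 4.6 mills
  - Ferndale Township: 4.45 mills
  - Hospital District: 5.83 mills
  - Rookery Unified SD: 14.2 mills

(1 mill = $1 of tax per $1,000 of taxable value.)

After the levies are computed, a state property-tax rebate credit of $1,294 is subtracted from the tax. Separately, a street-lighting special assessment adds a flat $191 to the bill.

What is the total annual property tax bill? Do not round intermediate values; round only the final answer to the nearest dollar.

$11,516

Assessed value = $522,800 × 0.83 = $433,924
City of Talbot: $433,924 × 0.0046 = $1,996.0504
Ferndale Township: $433,924 × 0.00445 = $1,930.9618
Hospital District: $433,924 × 0.00583 = $2,529.77692
Rookery Unified SD: $433,924 × 0.0142 = $6,161.7208
Levies subtotal = $12,618.50992
After credit = $12,618.50992 − $1,294 = $11,324.50992
Total = $11,324.50992 + $191 = $11,515.50992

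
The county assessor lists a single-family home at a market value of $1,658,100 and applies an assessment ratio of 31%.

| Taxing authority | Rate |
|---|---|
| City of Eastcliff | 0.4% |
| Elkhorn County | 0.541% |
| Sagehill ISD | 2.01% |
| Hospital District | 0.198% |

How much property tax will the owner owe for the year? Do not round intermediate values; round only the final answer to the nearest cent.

Assessed value = $1,658,100 × 0.31 = $514,011
City of Eastcliff: $514,011 × 0.004 = $2,056.044
Elkhorn County: $514,011 × 0.00541 = $2,780.79951
Sagehill ISD: $514,011 × 0.0201 = $10,331.6211
Hospital District: $514,011 × 0.00198 = $1,017.74178
Total = $2,056.044 + $2,780.79951 + $10,331.6211 + $1,017.74178 = $16,186.20639

$16,186.21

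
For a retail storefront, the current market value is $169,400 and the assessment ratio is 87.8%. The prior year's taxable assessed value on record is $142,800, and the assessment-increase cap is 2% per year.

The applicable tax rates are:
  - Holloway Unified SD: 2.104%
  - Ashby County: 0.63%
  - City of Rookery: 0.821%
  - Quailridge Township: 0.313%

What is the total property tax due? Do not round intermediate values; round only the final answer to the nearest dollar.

$5,634

Uncapped assessed value = $169,400 × 0.878 = $148,733.2
Cap limit = $142,800 × 1.02 = $145,656
Taxable assessed value = min($148,733.2, $145,656) = $145,656 (cap binds)
Holloway Unified SD: $145,656 × 0.02104 = $3,064.60224
Ashby County: $145,656 × 0.0063 = $917.6328
City of Rookery: $145,656 × 0.00821 = $1,195.83576
Quailridge Township: $145,656 × 0.00313 = $455.90328
Total = $5,633.97408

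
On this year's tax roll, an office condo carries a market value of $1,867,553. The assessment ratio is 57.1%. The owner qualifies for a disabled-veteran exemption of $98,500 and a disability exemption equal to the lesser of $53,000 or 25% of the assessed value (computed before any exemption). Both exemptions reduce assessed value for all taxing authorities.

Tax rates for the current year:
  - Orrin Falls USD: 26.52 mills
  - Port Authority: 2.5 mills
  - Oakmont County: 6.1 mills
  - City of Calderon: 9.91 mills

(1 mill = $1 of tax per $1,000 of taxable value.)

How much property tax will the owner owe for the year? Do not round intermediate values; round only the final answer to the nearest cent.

$41,196.72

Assessed value = $1,867,553 × 0.571 = $1,066,372.763
Disability exemption = min($53,000, 25% × $1,066,372.763) = min($53,000, $266,593.19075) = $53,000 (dollar cap binds)
Taxable value = $1,066,372.763 − $98,500 − $53,000 = $914,872.763
Orrin Falls USD: $914,872.763 × 0.02652 = $24,262.42567476
Port Authority: $914,872.763 × 0.0025 = $2,287.1819075
Oakmont County: $914,872.763 × 0.0061 = $5,580.7238543
City of Calderon: $914,872.763 × 0.00991 = $9,066.38908133
Total = $41,196.72051789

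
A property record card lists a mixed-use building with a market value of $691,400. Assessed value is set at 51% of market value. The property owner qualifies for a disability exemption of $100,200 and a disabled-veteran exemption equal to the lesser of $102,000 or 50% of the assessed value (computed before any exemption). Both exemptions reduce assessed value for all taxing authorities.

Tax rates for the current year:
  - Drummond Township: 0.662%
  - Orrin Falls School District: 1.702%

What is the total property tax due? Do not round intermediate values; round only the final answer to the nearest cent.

$3,555.79

Assessed value = $691,400 × 0.51 = $352,614
Disabled-veteran exemption = min($102,000, 50% × $352,614) = min($102,000, $176,307) = $102,000 (dollar cap binds)
Taxable value = $352,614 − $100,200 − $102,000 = $150,414
Drummond Township: $150,414 × 0.00662 = $995.74068
Orrin Falls School District: $150,414 × 0.01702 = $2,560.04628
Total = $3,555.78696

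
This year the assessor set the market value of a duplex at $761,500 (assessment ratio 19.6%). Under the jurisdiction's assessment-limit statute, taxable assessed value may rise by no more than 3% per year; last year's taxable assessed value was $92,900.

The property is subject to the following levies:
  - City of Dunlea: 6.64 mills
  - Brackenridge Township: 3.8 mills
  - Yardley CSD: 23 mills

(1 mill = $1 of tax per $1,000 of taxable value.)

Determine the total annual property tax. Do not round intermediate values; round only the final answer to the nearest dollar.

Uncapped assessed value = $761,500 × 0.196 = $149,254
Cap limit = $92,900 × 1.03 = $95,687
Taxable assessed value = min($149,254, $95,687) = $95,687 (cap binds)
City of Dunlea: $95,687 × 0.00664 = $635.36168
Brackenridge Township: $95,687 × 0.0038 = $363.6106
Yardley CSD: $95,687 × 0.023 = $2,200.801
Total = $3,199.77328

$3,200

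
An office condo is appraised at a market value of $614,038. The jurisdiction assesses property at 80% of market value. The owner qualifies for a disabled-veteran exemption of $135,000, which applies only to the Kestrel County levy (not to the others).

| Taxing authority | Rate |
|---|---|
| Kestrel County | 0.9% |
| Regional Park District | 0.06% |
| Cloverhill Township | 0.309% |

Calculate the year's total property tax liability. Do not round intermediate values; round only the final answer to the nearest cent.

Assessed value = $614,038 × 0.8 = $491,230.4
Kestrel County: ($491,230.4 − $135,000) × 0.009 = $356,230.4 × 0.009 = $3,206.0736
Regional Park District: $491,230.4 × 0.0006 = $294.73824
Cloverhill Township: $491,230.4 × 0.00309 = $1,517.901936
Total = $5,018.713776

$5,018.71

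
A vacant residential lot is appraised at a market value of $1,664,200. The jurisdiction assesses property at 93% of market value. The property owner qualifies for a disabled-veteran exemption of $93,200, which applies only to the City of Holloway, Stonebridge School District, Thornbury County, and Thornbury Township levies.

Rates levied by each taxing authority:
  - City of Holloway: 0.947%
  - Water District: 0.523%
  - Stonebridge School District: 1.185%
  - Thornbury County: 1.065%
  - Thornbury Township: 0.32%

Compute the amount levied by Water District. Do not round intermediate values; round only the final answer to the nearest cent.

Assessed value = $1,664,200 × 0.93 = $1,547,706
Water District taxable value = $1,547,706 (exemption does not apply)
Water District levy = $1,547,706 × 0.00523 = $8,094.50238

$8,094.50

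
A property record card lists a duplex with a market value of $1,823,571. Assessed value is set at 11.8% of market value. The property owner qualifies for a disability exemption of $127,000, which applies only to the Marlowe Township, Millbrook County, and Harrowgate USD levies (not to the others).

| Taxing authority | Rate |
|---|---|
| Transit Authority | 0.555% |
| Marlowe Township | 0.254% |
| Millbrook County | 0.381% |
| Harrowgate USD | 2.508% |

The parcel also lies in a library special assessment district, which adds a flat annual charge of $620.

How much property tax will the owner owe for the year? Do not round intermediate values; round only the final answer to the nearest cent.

Assessed value = $1,823,571 × 0.118 = $215,181.378
Transit Authority: $215,181.378 × 0.00555 = $1,194.2566479
Marlowe Township: ($215,181.378 − $127,000) × 0.00254 = $88,181.378 × 0.00254 = $223.98070012
Millbrook County: ($215,181.378 − $127,000) × 0.00381 = $88,181.378 × 0.00381 = $335.97105018
Harrowgate USD: ($215,181.378 − $127,000) × 0.02508 = $88,181.378 × 0.02508 = $2,211.58896024
Levies subtotal = $3,965.79735844
Total = $3,965.79735844 + $620 = $4,585.79735844

$4,585.80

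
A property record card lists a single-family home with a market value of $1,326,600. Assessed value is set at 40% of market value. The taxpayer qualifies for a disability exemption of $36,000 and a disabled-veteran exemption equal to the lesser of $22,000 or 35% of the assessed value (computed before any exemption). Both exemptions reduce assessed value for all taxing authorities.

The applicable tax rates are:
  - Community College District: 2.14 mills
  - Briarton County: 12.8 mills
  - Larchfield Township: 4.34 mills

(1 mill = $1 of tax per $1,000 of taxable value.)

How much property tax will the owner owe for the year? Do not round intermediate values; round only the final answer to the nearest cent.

Assessed value = $1,326,600 × 0.4 = $530,640
Disabled-veteran exemption = min($22,000, 35% × $530,640) = min($22,000, $185,724) = $22,000 (dollar cap binds)
Taxable value = $530,640 − $36,000 − $22,000 = $472,640
Community College District: $472,640 × 0.00214 = $1,011.4496
Briarton County: $472,640 × 0.0128 = $6,049.792
Larchfield Township: $472,640 × 0.00434 = $2,051.2576
Total = $9,112.4992

$9,112.50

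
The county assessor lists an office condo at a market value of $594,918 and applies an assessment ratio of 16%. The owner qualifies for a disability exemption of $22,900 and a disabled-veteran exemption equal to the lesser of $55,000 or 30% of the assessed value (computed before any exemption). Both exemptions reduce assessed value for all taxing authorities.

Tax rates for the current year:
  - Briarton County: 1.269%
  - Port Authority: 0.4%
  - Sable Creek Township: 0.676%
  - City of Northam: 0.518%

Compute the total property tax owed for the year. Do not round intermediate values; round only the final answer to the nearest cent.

$1,252.01

Assessed value = $594,918 × 0.16 = $95,186.88
Disabled-veteran exemption = min($55,000, 30% × $95,186.88) = min($55,000, $28,556.064) = $28,556.064 (percentage binds)
Taxable value = $95,186.88 − $22,900 − $28,556.064 = $43,730.816
Briarton County: $43,730.816 × 0.01269 = $554.94405504
Port Authority: $43,730.816 × 0.004 = $174.923264
Sable Creek Township: $43,730.816 × 0.00676 = $295.62031616
City of Northam: $43,730.816 × 0.00518 = $226.52562688
Total = $1,252.01326208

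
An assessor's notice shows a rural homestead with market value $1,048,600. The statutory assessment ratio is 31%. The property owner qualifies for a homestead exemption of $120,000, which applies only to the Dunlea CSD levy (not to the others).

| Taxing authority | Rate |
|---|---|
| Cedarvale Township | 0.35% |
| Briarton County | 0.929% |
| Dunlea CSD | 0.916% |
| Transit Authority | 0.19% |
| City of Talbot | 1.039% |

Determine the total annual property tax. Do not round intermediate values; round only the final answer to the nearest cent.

$10,031.06

Assessed value = $1,048,600 × 0.31 = $325,066
Cedarvale Township: $325,066 × 0.0035 = $1,137.731
Briarton County: $325,066 × 0.00929 = $3,019.86314
Dunlea CSD: ($325,066 − $120,000) × 0.00916 = $205,066 × 0.00916 = $1,878.40456
Transit Authority: $325,066 × 0.0019 = $617.6254
City of Talbot: $325,066 × 0.01039 = $3,377.43574
Total = $10,031.05984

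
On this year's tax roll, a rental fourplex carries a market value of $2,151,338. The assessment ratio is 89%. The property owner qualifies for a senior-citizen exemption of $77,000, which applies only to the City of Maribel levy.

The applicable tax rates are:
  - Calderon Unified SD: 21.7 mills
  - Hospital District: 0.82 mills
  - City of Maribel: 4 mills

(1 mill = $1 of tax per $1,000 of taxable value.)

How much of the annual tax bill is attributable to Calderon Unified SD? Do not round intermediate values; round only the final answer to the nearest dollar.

Assessed value = $2,151,338 × 0.89 = $1,914,690.82
Calderon Unified SD taxable value = $1,914,690.82 (exemption does not apply)
Calderon Unified SD levy = $1,914,690.82 × 0.0217 = $41,548.790794

$41,549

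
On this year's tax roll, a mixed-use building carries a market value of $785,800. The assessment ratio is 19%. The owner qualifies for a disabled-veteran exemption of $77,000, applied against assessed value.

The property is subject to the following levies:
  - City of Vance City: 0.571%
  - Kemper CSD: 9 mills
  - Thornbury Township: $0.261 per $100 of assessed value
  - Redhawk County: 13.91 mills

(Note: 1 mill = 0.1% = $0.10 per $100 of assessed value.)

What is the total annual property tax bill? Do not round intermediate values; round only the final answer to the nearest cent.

Assessed value = $785,800 × 0.19 = $149,302
Taxable value = $149,302 − $77,000 = $72,302
City of Vance City: $72,302 × 0.00571 = $412.84442
Kemper CSD: $72,302 × 0.009 = $650.718
Thornbury Township: $72,302 × 0.00261 = $188.70822
Redhawk County: $72,302 × 0.01391 = $1,005.72082
Total = $2,257.99146

$2,257.99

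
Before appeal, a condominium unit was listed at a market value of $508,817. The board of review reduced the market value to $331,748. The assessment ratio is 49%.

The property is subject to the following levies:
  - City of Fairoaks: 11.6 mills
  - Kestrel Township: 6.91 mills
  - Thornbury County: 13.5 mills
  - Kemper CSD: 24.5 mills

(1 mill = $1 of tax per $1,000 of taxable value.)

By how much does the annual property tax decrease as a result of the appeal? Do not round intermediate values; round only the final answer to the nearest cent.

Old assessed value = $508,817 × 0.49 = $249,320.33
New assessed value = $331,748 × 0.49 = $162,556.52
Combined rate = 0.0116 + 0.00691 + 0.0135 + 0.0245 = 0.05651
Old tax = $249,320.33 × 0.05651 = $14,089.0918483
New tax = $162,556.52 × 0.05651 = $9,186.0689452
Reduction = $14,089.0918483 − $9,186.0689452 = $4,903.0229031

$4,903.02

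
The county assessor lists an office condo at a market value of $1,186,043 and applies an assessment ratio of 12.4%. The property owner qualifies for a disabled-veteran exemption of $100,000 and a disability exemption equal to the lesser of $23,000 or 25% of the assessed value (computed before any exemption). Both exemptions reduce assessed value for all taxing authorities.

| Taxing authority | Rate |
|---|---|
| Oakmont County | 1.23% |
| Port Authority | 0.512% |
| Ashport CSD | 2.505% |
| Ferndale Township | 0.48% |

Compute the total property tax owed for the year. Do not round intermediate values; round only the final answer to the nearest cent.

$1,137.76

Assessed value = $1,186,043 × 0.124 = $147,069.332
Disability exemption = min($23,000, 25% × $147,069.332) = min($23,000, $36,767.333) = $23,000 (dollar cap binds)
Taxable value = $147,069.332 − $100,000 − $23,000 = $24,069.332
Oakmont County: $24,069.332 × 0.0123 = $296.0527836
Port Authority: $24,069.332 × 0.00512 = $123.23497984
Ashport CSD: $24,069.332 × 0.02505 = $602.9367666
Ferndale Township: $24,069.332 × 0.0048 = $115.5327936
Total = $1,137.75732364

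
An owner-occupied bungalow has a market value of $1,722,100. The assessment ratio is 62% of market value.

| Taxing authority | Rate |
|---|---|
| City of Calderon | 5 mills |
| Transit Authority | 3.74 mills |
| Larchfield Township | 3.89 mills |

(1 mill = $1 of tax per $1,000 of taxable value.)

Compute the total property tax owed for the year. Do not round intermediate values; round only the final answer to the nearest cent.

Assessed value = $1,722,100 × 0.62 = $1,067,702
City of Calderon: $1,067,702 × 0.005 = $5,338.51
Transit Authority: $1,067,702 × 0.00374 = $3,993.20548
Larchfield Township: $1,067,702 × 0.00389 = $4,153.36078
Total = $5,338.51 + $3,993.20548 + $4,153.36078 = $13,485.07626

$13,485.08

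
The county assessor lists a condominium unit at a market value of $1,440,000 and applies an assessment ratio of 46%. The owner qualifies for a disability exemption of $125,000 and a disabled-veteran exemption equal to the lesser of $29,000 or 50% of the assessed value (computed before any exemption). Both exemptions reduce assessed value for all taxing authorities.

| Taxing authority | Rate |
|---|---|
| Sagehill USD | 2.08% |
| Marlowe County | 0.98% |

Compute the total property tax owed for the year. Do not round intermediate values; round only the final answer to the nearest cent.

$15,557.04

Assessed value = $1,440,000 × 0.46 = $662,400
Disabled-veteran exemption = min($29,000, 50% × $662,400) = min($29,000, $331,200) = $29,000 (dollar cap binds)
Taxable value = $662,400 − $125,000 − $29,000 = $508,400
Sagehill USD: $508,400 × 0.0208 = $10,574.72
Marlowe County: $508,400 × 0.0098 = $4,982.32
Total = $15,557.04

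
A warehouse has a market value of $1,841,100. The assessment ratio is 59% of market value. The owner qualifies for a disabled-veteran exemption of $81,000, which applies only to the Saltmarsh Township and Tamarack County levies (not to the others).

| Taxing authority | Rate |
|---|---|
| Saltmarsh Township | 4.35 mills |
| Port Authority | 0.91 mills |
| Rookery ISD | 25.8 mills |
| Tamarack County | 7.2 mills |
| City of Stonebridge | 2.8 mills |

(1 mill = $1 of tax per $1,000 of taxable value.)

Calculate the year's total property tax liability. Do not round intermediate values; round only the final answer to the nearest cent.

$43,665.83

Assessed value = $1,841,100 × 0.59 = $1,086,249
Saltmarsh Township: ($1,086,249 − $81,000) × 0.00435 = $1,005,249 × 0.00435 = $4,372.83315
Port Authority: $1,086,249 × 0.00091 = $988.48659
Rookery ISD: $1,086,249 × 0.0258 = $28,025.2242
Tamarack County: ($1,086,249 − $81,000) × 0.0072 = $1,005,249 × 0.0072 = $7,237.7928
City of Stonebridge: $1,086,249 × 0.0028 = $3,041.4972
Total = $43,665.83394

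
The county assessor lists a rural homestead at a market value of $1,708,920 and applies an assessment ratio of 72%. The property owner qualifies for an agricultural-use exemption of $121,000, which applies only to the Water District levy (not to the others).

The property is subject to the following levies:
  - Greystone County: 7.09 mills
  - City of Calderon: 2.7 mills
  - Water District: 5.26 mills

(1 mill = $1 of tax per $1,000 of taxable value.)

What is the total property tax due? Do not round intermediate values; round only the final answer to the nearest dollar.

$17,881

Assessed value = $1,708,920 × 0.72 = $1,230,422.4
Greystone County: $1,230,422.4 × 0.00709 = $8,723.694816
City of Calderon: $1,230,422.4 × 0.0027 = $3,322.14048
Water District: ($1,230,422.4 − $121,000) × 0.00526 = $1,109,422.4 × 0.00526 = $5,835.561824
Total = $17,881.39712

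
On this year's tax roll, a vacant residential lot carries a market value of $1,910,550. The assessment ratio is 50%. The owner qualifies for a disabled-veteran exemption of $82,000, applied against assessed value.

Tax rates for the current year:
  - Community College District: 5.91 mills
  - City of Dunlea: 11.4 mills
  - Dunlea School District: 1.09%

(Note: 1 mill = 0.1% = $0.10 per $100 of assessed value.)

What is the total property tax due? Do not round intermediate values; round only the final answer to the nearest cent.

Assessed value = $1,910,550 × 0.5 = $955,275
Taxable value = $955,275 − $82,000 = $873,275
Community College District: $873,275 × 0.00591 = $5,161.05525
City of Dunlea: $873,275 × 0.0114 = $9,955.335
Dunlea School District: $873,275 × 0.0109 = $9,518.6975
Total = $24,635.08775

$24,635.09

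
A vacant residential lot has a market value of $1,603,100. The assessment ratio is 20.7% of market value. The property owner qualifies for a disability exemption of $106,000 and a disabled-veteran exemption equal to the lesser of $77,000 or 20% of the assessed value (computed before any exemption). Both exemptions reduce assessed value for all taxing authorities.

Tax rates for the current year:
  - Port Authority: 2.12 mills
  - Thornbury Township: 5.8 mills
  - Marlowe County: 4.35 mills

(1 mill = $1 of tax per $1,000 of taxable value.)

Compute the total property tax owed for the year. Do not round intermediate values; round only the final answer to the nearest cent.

Assessed value = $1,603,100 × 0.207 = $331,841.7
Disabled-veteran exemption = min($77,000, 20% × $331,841.7) = min($77,000, $66,368.34) = $66,368.34 (percentage binds)
Taxable value = $331,841.7 − $106,000 − $66,368.34 = $159,473.36
Port Authority: $159,473.36 × 0.00212 = $338.0835232
Thornbury Township: $159,473.36 × 0.0058 = $924.945488
Marlowe County: $159,473.36 × 0.00435 = $693.709116
Total = $1,956.7381272

$1,956.74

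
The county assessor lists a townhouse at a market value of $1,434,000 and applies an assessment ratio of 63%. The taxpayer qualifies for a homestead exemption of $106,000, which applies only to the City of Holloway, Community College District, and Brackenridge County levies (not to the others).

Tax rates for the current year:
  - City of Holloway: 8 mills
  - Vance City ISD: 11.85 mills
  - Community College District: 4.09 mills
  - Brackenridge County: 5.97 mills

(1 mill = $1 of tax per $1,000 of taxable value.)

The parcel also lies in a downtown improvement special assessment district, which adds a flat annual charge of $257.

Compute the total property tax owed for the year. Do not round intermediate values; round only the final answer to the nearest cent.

$25,363.93

Assessed value = $1,434,000 × 0.63 = $903,420
City of Holloway: ($903,420 − $106,000) × 0.008 = $797,420 × 0.008 = $6,379.36
Vance City ISD: $903,420 × 0.01185 = $10,705.527
Community College District: ($903,420 − $106,000) × 0.00409 = $797,420 × 0.00409 = $3,261.4478
Brackenridge County: ($903,420 − $106,000) × 0.00597 = $797,420 × 0.00597 = $4,760.5974
Levies subtotal = $25,106.9322
Total = $25,106.9322 + $257 = $25,363.9322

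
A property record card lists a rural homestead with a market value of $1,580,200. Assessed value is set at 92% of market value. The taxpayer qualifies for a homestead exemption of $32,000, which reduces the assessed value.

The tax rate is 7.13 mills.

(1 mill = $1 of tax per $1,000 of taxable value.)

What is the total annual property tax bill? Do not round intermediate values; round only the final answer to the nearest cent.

Assessed value = $1,580,200 × 0.92 = $1,453,784
Taxable value = $1,453,784 − $32,000 = $1,421,784
Tax = $1,421,784 × 0.00713 = $10,137.31992

$10,137.32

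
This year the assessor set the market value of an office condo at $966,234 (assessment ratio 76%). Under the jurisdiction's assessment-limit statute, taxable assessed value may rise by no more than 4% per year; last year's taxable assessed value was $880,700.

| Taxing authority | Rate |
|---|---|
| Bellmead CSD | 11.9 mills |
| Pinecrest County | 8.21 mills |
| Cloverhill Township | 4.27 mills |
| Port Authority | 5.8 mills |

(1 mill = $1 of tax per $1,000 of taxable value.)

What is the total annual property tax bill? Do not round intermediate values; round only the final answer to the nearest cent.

Uncapped assessed value = $966,234 × 0.76 = $734,337.84
Cap limit = $880,700 × 1.04 = $915,928
Taxable assessed value = min($734,337.84, $915,928) = $734,337.84 (cap does not bind)
Bellmead CSD: $734,337.84 × 0.0119 = $8,738.620296
Pinecrest County: $734,337.84 × 0.00821 = $6,028.9136664
Cloverhill Township: $734,337.84 × 0.00427 = $3,135.6225768
Port Authority: $734,337.84 × 0.0058 = $4,259.159472
Total = $22,162.3160112

$22,162.32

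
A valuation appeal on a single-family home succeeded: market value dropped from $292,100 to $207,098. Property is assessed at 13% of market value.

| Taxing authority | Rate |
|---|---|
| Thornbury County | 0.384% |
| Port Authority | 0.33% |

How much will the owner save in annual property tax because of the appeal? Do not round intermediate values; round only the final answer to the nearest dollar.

Old assessed value = $292,100 × 0.13 = $37,973
New assessed value = $207,098 × 0.13 = $26,922.74
Combined rate = 0.00384 + 0.0033 = 0.00714
Old tax = $37,973 × 0.00714 = $271.12722
New tax = $26,922.74 × 0.00714 = $192.2283636
Reduction = $271.12722 − $192.2283636 = $78.8988564

$79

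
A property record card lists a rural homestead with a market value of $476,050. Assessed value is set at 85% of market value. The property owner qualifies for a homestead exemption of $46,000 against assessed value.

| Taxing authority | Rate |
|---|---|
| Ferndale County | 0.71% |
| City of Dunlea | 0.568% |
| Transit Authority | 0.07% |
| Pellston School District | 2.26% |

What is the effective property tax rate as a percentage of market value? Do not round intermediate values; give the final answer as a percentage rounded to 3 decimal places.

2.718%

Assessed value = $476,050 × 0.85 = $404,642.5
Taxable value = $404,642.5 − $46,000 = $358,642.5
Ferndale County: $358,642.5 × 0.0071 = $2,546.36175
City of Dunlea: $358,642.5 × 0.00568 = $2,037.0894
Transit Authority: $358,642.5 × 0.0007 = $251.04975
Pellston School District: $358,642.5 × 0.0226 = $8,105.3205
Total tax = $12,939.8214
Effective rate = $12,939.8214 ÷ $476,050 = 2.718% of market value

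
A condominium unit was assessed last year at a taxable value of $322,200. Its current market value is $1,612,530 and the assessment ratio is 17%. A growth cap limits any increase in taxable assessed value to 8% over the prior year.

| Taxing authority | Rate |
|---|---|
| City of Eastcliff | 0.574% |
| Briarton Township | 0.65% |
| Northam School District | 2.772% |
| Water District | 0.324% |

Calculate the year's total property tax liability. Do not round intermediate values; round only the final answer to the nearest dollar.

Uncapped assessed value = $1,612,530 × 0.17 = $274,130.1
Cap limit = $322,200 × 1.08 = $347,976
Taxable assessed value = min($274,130.1, $347,976) = $274,130.1 (cap does not bind)
City of Eastcliff: $274,130.1 × 0.00574 = $1,573.506774
Briarton Township: $274,130.1 × 0.0065 = $1,781.84565
Northam School District: $274,130.1 × 0.02772 = $7,598.886372
Water District: $274,130.1 × 0.00324 = $888.181524
Total = $11,842.42032

$11,842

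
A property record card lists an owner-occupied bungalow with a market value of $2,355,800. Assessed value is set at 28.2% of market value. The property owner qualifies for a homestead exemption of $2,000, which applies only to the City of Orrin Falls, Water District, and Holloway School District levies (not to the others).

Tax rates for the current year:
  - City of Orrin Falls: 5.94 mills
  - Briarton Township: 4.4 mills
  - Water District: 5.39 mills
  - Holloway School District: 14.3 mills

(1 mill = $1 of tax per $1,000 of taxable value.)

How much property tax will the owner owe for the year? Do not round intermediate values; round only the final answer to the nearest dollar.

$19,899

Assessed value = $2,355,800 × 0.282 = $664,335.6
City of Orrin Falls: ($664,335.6 − $2,000) × 0.00594 = $662,335.6 × 0.00594 = $3,934.273464
Briarton Township: $664,335.6 × 0.0044 = $2,923.07664
Water District: ($664,335.6 − $2,000) × 0.00539 = $662,335.6 × 0.00539 = $3,569.988884
Holloway School District: ($664,335.6 − $2,000) × 0.0143 = $662,335.6 × 0.0143 = $9,471.39908
Total = $19,898.738068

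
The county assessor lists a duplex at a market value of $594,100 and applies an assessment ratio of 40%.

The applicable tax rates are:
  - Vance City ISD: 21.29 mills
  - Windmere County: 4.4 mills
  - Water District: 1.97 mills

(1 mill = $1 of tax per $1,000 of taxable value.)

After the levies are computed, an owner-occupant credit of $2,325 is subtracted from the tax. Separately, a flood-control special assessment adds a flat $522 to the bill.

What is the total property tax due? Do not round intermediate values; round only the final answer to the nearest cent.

$4,770.12

Assessed value = $594,100 × 0.4 = $237,640
Vance City ISD: $237,640 × 0.02129 = $5,059.3556
Windmere County: $237,640 × 0.0044 = $1,045.616
Water District: $237,640 × 0.00197 = $468.1508
Levies subtotal = $6,573.1224
After credit = $6,573.1224 − $2,325 = $4,248.1224
Total = $4,248.1224 + $522 = $4,770.1224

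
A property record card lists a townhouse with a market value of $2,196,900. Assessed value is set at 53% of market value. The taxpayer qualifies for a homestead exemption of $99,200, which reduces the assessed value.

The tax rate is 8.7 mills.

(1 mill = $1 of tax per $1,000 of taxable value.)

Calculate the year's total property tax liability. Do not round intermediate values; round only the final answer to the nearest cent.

$9,266.87

Assessed value = $2,196,900 × 0.53 = $1,164,357
Taxable value = $1,164,357 − $99,200 = $1,065,157
Tax = $1,065,157 × 0.0087 = $9,266.8659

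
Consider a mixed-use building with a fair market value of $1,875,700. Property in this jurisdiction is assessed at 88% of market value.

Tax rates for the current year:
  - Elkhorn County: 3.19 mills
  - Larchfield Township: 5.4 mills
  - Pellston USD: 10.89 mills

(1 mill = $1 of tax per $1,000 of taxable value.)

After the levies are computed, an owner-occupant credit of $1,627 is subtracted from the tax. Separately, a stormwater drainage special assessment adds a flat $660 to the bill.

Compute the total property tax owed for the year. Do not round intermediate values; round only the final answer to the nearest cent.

$31,187.00

Assessed value = $1,875,700 × 0.88 = $1,650,616
Elkhorn County: $1,650,616 × 0.00319 = $5,265.46504
Larchfield Township: $1,650,616 × 0.0054 = $8,913.3264
Pellston USD: $1,650,616 × 0.01089 = $17,975.20824
Levies subtotal = $32,153.99968
After credit = $32,153.99968 − $1,627 = $30,526.99968
Total = $30,526.99968 + $660 = $31,186.99968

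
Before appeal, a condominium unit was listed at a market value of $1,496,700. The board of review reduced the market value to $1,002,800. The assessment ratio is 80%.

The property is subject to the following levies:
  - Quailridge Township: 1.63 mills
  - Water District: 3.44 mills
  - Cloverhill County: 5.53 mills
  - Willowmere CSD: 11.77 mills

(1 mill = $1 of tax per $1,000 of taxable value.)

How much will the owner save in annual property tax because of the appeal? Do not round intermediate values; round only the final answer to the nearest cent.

Old assessed value = $1,496,700 × 0.8 = $1,197,360
New assessed value = $1,002,800 × 0.8 = $802,240
Combined rate = 0.00163 + 0.00344 + 0.00553 + 0.01177 = 0.02237
Old tax = $1,197,360 × 0.02237 = $26,784.9432
New tax = $802,240 × 0.02237 = $17,946.1088
Reduction = $26,784.9432 − $17,946.1088 = $8,838.8344

$8,838.83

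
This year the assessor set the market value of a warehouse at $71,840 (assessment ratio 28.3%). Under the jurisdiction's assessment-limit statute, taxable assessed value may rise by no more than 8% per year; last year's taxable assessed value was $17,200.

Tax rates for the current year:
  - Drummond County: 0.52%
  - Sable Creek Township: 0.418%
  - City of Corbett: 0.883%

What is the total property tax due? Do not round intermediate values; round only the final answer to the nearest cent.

Uncapped assessed value = $71,840 × 0.283 = $20,330.72
Cap limit = $17,200 × 1.08 = $18,576
Taxable assessed value = min($20,330.72, $18,576) = $18,576 (cap binds)
Drummond County: $18,576 × 0.0052 = $96.5952
Sable Creek Township: $18,576 × 0.00418 = $77.64768
City of Corbett: $18,576 × 0.00883 = $164.02608
Total = $338.26896

$338.27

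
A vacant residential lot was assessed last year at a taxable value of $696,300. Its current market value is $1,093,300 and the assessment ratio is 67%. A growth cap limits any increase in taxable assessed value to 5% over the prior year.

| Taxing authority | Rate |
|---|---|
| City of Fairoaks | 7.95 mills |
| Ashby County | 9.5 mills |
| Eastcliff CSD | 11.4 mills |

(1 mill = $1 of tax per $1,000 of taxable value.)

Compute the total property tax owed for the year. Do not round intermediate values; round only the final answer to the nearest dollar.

Uncapped assessed value = $1,093,300 × 0.67 = $732,511
Cap limit = $696,300 × 1.05 = $731,115
Taxable assessed value = min($732,511, $731,115) = $731,115 (cap binds)
City of Fairoaks: $731,115 × 0.00795 = $5,812.36425
Ashby County: $731,115 × 0.0095 = $6,945.5925
Eastcliff CSD: $731,115 × 0.0114 = $8,334.711
Total = $21,092.66775

$21,093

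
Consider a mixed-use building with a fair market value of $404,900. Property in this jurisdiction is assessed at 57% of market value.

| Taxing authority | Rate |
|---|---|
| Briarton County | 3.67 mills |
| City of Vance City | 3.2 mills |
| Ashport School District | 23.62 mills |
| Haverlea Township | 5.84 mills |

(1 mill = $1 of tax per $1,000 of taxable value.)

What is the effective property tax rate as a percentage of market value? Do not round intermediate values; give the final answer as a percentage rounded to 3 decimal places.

2.071%

Assessed value = $404,900 × 0.57 = $230,793
Briarton County: $230,793 × 0.00367 = $847.01031
City of Vance City: $230,793 × 0.0032 = $738.5376
Ashport School District: $230,793 × 0.02362 = $5,451.33066
Haverlea Township: $230,793 × 0.00584 = $1,347.83112
Total tax = $8,384.70969
Effective rate = $8,384.70969 ÷ $404,900 = 2.071% of market value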